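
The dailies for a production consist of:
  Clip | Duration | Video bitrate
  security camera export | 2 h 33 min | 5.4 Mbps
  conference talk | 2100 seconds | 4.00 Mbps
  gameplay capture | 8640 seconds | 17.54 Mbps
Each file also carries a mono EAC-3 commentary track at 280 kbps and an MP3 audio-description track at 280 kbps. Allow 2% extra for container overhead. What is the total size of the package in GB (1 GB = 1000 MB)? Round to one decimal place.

Audio total: 280 + 280 = 560 kbps = 0.560 Mbps.
security camera export: 5.960 Mbps × 9180 s × 1.02 = 55807.1 Mb
conference talk: 4.560 Mbps × 2100 s × 1.02 = 9767.5 Mb
gameplay capture: 18.100 Mbps × 8640 s × 1.02 = 159511.7 Mb
Total: 225086.3 Mb = 28135.8 MB.
= 28.14 GB.

28.1 GB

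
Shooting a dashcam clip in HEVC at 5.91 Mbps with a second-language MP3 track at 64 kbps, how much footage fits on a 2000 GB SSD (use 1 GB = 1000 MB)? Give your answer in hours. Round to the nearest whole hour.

Audio: 64 kbps = 0.064 Mbps.
Total bitrate: 5.91 + 0.064 = 5.974 Mbps.
Capacity: 2000 GB = 16,000,000 Mb.
Recording time: 16,000,000 / 5.974 = 2,678,273 s ≈ 744 hours.

744 hours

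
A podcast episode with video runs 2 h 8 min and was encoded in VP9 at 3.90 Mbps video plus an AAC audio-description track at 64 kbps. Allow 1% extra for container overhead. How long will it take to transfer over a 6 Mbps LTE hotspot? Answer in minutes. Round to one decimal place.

2 h 8 min = 128 min = 7680 s
Audio: 64 kbps = 0.064 Mbps.
Total bitrate: 3.964 Mbps.
File: 3.964 Mbps × 7680 s = 30443.5 Mb.
With 1% container overhead: ×1.01. → 30748.0 Mb.
At 6 Mbps: 30748.0 / 6 = 5124.7 s ≈ 85.4 minutes.

85.4 minutes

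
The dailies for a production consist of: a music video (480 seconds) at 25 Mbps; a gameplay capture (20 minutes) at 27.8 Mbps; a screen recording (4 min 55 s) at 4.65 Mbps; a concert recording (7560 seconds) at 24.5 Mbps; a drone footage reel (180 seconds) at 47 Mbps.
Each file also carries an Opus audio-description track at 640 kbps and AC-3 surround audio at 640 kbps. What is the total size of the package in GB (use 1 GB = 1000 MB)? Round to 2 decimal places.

Audio total: 640 + 640 = 1280 kbps = 1.280 Mbps.
music video: 26.280 Mbps × 480 s = 12614.4 Mb
gameplay capture: 29.080 Mbps × 1200 s = 34896.0 Mb
screen recording: 5.930 Mbps × 295 s = 1749.3 Mb
concert recording: 25.780 Mbps × 7560 s = 194896.8 Mb
drone footage reel: 48.280 Mbps × 180 s = 8690.4 Mb
Total: 252847.0 Mb = 31605.9 MB.
= 31.61 GB.

31.61 GB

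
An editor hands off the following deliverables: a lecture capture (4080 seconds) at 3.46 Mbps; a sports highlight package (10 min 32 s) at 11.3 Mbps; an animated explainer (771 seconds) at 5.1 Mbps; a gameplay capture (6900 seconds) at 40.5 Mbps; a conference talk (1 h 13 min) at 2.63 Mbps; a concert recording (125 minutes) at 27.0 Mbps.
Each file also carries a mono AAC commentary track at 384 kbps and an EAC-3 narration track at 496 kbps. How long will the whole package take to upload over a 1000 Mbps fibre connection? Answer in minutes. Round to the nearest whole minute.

9 minutes

Audio total: 384 + 496 = 880 kbps = 0.880 Mbps.
lecture capture: 4.340 Mbps × 4080 s = 17707.2 Mb
sports highlight package: 12.180 Mbps × 632 s = 7697.8 Mb
animated explainer: 5.980 Mbps × 771 s = 4610.6 Mb
gameplay capture: 41.380 Mbps × 6900 s = 285522.0 Mb
conference talk: 3.510 Mbps × 4380 s = 15373.8 Mb
concert recording: 27.880 Mbps × 7500 s = 209100.0 Mb
Total: 540011.3 Mb = 67501.4 MB.
At 1000 Mbps: 540011.3 / 1000 = 540 s ≈ 9 minutes.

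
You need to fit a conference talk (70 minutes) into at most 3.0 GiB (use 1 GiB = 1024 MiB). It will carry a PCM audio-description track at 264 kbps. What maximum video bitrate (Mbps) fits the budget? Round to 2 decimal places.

Budget: 3.0 GiB = 25769.8 Mb.
70 min = 4200 s
Total bitrate budget: 25769.8 Mb / 4200 s = 6.136 Mbps.
Audio: 264 kbps = 0.264 Mbps.
Video: 6.136 − 0.264 = 5.872 Mbps.

5.87 Mbps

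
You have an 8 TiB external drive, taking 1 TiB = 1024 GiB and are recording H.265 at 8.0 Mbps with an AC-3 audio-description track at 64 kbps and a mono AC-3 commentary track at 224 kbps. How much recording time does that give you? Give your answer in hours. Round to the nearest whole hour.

Audio total: 64 + 224 = 288 kbps = 0.288 Mbps.
Total bitrate: 8.0 + 0.288 = 8.288 Mbps.
Capacity: 8 TiB = 70,368,744 Mb.
Recording time: 70,368,744 / 8.288 = 8,490,437 s ≈ 2,358 hours.

2358 hours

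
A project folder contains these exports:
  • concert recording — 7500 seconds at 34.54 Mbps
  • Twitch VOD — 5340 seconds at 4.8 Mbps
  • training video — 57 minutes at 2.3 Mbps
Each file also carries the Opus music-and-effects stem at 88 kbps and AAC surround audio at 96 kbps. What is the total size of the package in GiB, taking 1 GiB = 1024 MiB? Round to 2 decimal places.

Audio total: 88 + 96 = 184 kbps = 0.184 Mbps.
concert recording: 34.724 Mbps × 7500 s = 260430.0 Mb
Twitch VOD: 4.984 Mbps × 5340 s = 26614.6 Mb
training video: 2.484 Mbps × 3420 s = 8495.3 Mb
Total: 295539.8 Mb = 36942.5 MB.
= 34.41 GiB.

34.41 GiB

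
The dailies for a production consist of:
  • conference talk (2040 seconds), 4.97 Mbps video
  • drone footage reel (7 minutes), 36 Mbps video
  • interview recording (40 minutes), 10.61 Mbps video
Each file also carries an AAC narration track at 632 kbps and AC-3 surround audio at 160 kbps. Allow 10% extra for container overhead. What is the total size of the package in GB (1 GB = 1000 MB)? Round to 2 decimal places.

Audio total: 632 + 160 = 792 kbps = 0.792 Mbps.
conference talk: 5.762 Mbps × 2040 s × 1.10 = 12929.9 Mb
drone footage reel: 36.792 Mbps × 420 s × 1.10 = 16997.9 Mb
interview recording: 11.402 Mbps × 2400 s × 1.10 = 30101.3 Mb
Total: 60029.1 Mb = 7503.6 MB.
= 7.504 GB.

7.50 GB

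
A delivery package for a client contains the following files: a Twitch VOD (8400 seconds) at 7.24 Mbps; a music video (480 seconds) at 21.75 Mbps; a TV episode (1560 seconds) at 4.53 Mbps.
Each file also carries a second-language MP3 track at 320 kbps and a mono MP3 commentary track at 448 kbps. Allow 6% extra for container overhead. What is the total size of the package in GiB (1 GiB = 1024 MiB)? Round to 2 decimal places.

Audio total: 320 + 448 = 768 kbps = 0.768 Mbps.
Twitch VOD: 8.008 Mbps × 8400 s × 1.06 = 71303.2 Mb
music video: 22.518 Mbps × 480 s × 1.06 = 11457.2 Mb
TV episode: 5.298 Mbps × 1560 s × 1.06 = 8760.8 Mb
Total: 91521.2 Mb = 11440.1 MB.
= 10.65 GiB.

10.65 GiB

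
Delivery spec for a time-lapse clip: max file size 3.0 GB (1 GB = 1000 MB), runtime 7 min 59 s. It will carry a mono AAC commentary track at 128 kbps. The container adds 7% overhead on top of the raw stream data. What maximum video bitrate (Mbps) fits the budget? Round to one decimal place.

Budget: 3.0 GB = 24000.0 Mb.
Stream payload after overhead: 24000.0 / 1.07 = 22429.9 Mb.
7 min 59 s = 479 s
Total bitrate budget: 22429.9 Mb / 479 s = 46.827 Mbps.
Audio: 128 kbps = 0.128 Mbps.
Video: 46.827 − 0.128 = 46.699 Mbps.

46.7 Mbps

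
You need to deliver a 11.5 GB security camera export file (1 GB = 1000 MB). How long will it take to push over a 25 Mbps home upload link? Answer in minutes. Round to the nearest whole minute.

File: 11.5 GB = 92000.0 Mb.
At 25 Mbps: 92000.0 / 25 = 3680.0 s ≈ 61.3 minutes.

61 minutes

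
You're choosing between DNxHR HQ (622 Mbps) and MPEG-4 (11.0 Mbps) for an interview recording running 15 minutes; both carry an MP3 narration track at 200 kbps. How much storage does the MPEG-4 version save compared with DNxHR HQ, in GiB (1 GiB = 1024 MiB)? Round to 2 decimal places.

64.02 GiB

15 min = 900 s
Audio: 200 kbps = 0.200 Mbps.
DNxHR HQ: 622.200 Mbps × 900 s = 559980.0 Mb = 65.190 GiB.
MPEG-4: 11.200 Mbps × 900 s = 10080.0 Mb = 1.173 GiB.
Saving: 65.190 − 1.173 = 64.017 GiB.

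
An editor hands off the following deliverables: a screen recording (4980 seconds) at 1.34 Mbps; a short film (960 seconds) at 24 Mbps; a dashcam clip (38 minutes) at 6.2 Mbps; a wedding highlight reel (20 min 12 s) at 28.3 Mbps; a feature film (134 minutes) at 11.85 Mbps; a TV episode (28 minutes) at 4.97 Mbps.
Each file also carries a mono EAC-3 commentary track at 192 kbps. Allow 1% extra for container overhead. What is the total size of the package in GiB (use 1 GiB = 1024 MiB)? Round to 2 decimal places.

Audio: 192 kbps = 0.192 Mbps.
screen recording: 1.532 Mbps × 4980 s × 1.01 = 7705.7 Mb
short film: 24.192 Mbps × 960 s × 1.01 = 23456.6 Mb
dashcam clip: 6.392 Mbps × 2280 s × 1.01 = 14719.5 Mb
wedding highlight reel: 28.492 Mbps × 1212 s × 1.01 = 34877.6 Mb
feature film: 12.042 Mbps × 8040 s × 1.01 = 97785.9 Mb
TV episode: 5.162 Mbps × 1680 s × 1.01 = 8758.9 Mb
Total: 187304.1 Mb = 23413.0 MB.
= 21.81 GiB.

21.81 GiB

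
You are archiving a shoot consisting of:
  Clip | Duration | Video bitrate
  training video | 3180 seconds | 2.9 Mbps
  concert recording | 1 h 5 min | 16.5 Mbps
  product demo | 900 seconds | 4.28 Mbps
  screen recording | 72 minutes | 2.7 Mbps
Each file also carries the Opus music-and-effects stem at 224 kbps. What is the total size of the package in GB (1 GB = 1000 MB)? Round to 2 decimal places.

Audio: 224 kbps = 0.224 Mbps.
training video: 3.124 Mbps × 3180 s = 9934.3 Mb
concert recording: 16.724 Mbps × 3900 s = 65223.6 Mb
product demo: 4.504 Mbps × 900 s = 4053.6 Mb
screen recording: 2.924 Mbps × 4320 s = 12631.7 Mb
Total: 91843.2 Mb = 11480.4 MB.
= 11.48 GB.

11.48 GB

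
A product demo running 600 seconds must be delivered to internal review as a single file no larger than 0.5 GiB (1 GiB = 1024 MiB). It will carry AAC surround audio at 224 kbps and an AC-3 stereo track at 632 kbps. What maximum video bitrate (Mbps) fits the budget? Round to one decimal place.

6.3 Mbps

Budget: 0.5 GiB = 4295.0 Mb.
Total bitrate budget: 4295.0 Mb / 600 s = 7.158 Mbps.
Audio total: 224 + 632 = 856 kbps = 0.856 Mbps.
Video: 7.158 − 0.856 = 6.302 Mbps.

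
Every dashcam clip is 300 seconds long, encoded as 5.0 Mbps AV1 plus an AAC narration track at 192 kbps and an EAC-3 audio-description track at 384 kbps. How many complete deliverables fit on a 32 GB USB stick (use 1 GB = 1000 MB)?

153

Audio total: 192 + 384 = 576 kbps = 0.576 Mbps.
Total bitrate: 5.576 Mbps.
Per item: 5.576 Mbps × 300 s = 1,673 Mb = 209.1 MB.
Capacity: 32 GB = 256,000 Mb; 153.04 items → 153 complete.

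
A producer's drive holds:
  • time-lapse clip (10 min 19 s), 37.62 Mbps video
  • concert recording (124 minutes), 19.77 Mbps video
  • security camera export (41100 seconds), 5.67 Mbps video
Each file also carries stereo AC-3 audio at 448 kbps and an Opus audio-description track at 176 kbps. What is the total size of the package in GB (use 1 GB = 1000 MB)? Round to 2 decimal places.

54.26 GB

Audio total: 448 + 176 = 624 kbps = 0.624 Mbps.
time-lapse clip: 38.244 Mbps × 619 s = 23673.0 Mb
concert recording: 20.394 Mbps × 7440 s = 151731.4 Mb
security camera export: 6.294 Mbps × 41100 s = 258683.4 Mb
Total: 434087.8 Mb = 54261.0 MB.
= 54.26 GB.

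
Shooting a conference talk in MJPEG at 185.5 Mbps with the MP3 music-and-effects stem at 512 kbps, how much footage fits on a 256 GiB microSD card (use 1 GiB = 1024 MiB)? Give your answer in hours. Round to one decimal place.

3.3 hours

Audio: 512 kbps = 0.512 Mbps.
Total bitrate: 185.5 + 0.512 = 186.012 Mbps.
Capacity: 256 GiB = 2,199,023 Mb.
Recording time: 2,199,023 / 186.012 = 11,822 s ≈ 3.28 hours.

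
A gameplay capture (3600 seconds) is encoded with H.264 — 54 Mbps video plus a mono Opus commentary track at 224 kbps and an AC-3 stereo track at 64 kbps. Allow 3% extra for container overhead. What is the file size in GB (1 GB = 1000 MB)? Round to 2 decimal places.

Audio total: 224 + 64 = 288 kbps = 0.288 Mbps.
Total bitrate: 54 + 0.288 = 54.288 Mbps.
Stream data: 54.288 Mbps × 3600 s = 195436.8 Mb.
With 3% container overhead: ×1.03.
201,300 Mb ÷ 8 = 25,162 MB → 25.16 GB.

25.16 GB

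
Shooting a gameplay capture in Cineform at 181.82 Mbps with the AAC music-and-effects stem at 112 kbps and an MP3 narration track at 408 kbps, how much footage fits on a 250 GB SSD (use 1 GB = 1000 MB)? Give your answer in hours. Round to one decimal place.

3.0 hours

Audio total: 112 + 408 = 520 kbps = 0.520 Mbps.
Total bitrate: 181.82 + 0.520 = 182.340 Mbps.
Capacity: 250 GB = 2,000,000 Mb.
Recording time: 2,000,000 / 182.340 = 10,969 s ≈ 3.05 hours.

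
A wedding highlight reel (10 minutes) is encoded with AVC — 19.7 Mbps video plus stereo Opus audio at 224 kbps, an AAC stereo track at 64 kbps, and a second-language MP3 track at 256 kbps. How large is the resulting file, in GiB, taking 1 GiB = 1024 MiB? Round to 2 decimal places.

1.41 GiB

10 min = 600 s
Audio total: 224 + 64 + 256 = 544 kbps = 0.544 Mbps.
Total bitrate: 19.7 + 0.544 = 20.244 Mbps.
Stream data: 20.244 Mbps × 600 s = 12146.4 Mb.
12,146 Mb = 1,518,300,000 bytes ÷ 1,073,741,824 = 1.414 GiB.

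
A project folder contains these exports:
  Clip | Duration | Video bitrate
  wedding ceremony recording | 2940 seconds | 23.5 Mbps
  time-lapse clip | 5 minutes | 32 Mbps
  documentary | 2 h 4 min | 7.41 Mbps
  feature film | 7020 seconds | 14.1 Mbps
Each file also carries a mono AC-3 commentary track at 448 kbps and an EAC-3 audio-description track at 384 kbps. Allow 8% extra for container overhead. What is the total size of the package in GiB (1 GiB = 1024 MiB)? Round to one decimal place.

31.1 GiB

Audio total: 448 + 384 = 832 kbps = 0.832 Mbps.
wedding ceremony recording: 24.332 Mbps × 2940 s × 1.08 = 77259.0 Mb
time-lapse clip: 32.832 Mbps × 300 s × 1.08 = 10637.6 Mb
documentary: 8.242 Mbps × 7440 s × 1.08 = 66226.1 Mb
feature film: 14.932 Mbps × 7020 s × 1.08 = 113208.5 Mb
Total: 267331.1 Mb = 33416.4 MB.
= 31.12 GiB.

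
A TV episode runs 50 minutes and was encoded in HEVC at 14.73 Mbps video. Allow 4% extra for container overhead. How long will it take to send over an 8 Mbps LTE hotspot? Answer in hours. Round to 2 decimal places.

1.60 hours

50 min = 3000 s
File: 14.730 Mbps × 3000 s = 44190.0 Mb.
With 4% container overhead: ×1.04. → 45957.6 Mb.
At 8 Mbps: 45957.6 / 8 = 5744.7 s ≈ 1.6 hours.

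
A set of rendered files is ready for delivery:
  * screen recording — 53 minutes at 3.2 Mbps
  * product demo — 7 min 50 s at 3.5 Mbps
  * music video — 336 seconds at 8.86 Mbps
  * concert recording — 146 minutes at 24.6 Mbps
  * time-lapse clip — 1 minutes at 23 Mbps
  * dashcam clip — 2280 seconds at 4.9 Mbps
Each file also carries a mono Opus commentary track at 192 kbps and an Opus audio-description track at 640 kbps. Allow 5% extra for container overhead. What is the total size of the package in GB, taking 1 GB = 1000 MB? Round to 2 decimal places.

33.52 GB

Audio total: 192 + 640 = 832 kbps = 0.832 Mbps.
screen recording: 4.032 Mbps × 3180 s × 1.05 = 13462.8 Mb
product demo: 4.332 Mbps × 470 s × 1.05 = 2137.8 Mb
music video: 9.692 Mbps × 336 s × 1.05 = 3419.3 Mb
concert recording: 25.432 Mbps × 8760 s × 1.05 = 233923.5 Mb
time-lapse clip: 23.832 Mbps × 60 s × 1.05 = 1501.4 Mb
dashcam clip: 5.732 Mbps × 2280 s × 1.05 = 13722.4 Mb
Total: 268167.4 Mb = 33520.9 MB.
= 33.52 GB.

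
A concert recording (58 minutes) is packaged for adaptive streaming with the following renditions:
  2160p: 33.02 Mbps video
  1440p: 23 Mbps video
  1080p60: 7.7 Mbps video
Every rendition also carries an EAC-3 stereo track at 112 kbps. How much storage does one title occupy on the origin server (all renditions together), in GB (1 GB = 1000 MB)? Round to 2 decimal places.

27.86 GB

58 min = 3480 s
Audio: 112 kbps = 0.112 Mbps.
Sum of rendition bitrates: (33.02+0.112) + (23+0.112) + (7.7+0.112) = 64.056 Mbps.
× 3480 s = 222,915 Mb = 27,864 MB = 27.86 GB.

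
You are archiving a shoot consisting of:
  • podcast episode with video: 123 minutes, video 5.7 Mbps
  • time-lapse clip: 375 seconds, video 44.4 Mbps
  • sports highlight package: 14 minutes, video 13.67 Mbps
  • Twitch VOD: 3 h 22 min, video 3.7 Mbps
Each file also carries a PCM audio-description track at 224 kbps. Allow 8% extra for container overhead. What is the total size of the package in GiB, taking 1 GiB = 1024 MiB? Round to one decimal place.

15.0 GiB

Audio: 224 kbps = 0.224 Mbps.
podcast episode with video: 5.924 Mbps × 7380 s × 1.08 = 47216.6 Mb
time-lapse clip: 44.624 Mbps × 375 s × 1.08 = 18072.7 Mb
sports highlight package: 13.894 Mbps × 840 s × 1.08 = 12604.6 Mb
Twitch VOD: 3.924 Mbps × 12120 s × 1.08 = 51363.6 Mb
Total: 129257.6 Mb = 16157.2 MB.
= 15.05 GiB.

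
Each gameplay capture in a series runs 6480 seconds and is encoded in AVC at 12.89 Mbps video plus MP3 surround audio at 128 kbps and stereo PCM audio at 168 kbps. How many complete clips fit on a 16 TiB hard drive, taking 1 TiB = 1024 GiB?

Audio total: 128 + 168 = 296 kbps = 0.296 Mbps.
Total bitrate: 13.186 Mbps.
Per item: 13.186 Mbps × 6480 s = 85,445 Mb = 10,681 MB.
Capacity: 16 TiB = 140,737,488 Mb; 1647.11 items → 1647 complete.

1647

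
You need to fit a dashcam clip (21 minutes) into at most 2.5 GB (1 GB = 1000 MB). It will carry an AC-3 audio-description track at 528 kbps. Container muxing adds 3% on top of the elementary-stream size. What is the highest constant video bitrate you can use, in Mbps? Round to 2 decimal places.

14.88 Mbps

Budget: 2.5 GB = 20000.0 Mb.
Stream payload after overhead: 20000.0 / 1.03 = 19417.5 Mb.
21 min = 1260 s
Total bitrate budget: 19417.5 Mb / 1260 s = 15.411 Mbps.
Audio: 528 kbps = 0.528 Mbps.
Video: 15.411 − 0.528 = 14.883 Mbps.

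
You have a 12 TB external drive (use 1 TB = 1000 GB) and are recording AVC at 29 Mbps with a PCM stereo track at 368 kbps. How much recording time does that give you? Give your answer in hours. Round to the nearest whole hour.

Audio: 368 kbps = 0.368 Mbps.
Total bitrate: 29 + 0.368 = 29.368 Mbps.
Capacity: 12 TB = 96,000,000 Mb.
Recording time: 96,000,000 / 29.368 = 3,268,864 s ≈ 908 hours.

908 hours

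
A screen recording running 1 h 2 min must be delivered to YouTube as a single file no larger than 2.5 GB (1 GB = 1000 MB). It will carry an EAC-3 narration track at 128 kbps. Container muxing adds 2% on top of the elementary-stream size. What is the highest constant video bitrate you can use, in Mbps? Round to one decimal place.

Budget: 2.5 GB = 20000.0 Mb.
Stream payload after overhead: 20000.0 / 1.02 = 19607.8 Mb.
1 h 2 min = 62 min = 3720 s
Total bitrate budget: 19607.8 Mb / 3720 s = 5.271 Mbps.
Audio: 128 kbps = 0.128 Mbps.
Video: 5.271 − 0.128 = 5.143 Mbps.

5.1 Mbps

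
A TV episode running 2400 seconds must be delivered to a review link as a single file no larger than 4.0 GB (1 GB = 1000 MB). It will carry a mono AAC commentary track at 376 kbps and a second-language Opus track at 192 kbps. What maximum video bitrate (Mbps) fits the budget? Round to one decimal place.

Budget: 4.0 GB = 32000.0 Mb.
Total bitrate budget: 32000.0 Mb / 2400 s = 13.333 Mbps.
Audio total: 376 + 192 = 568 kbps = 0.568 Mbps.
Video: 13.333 − 0.568 = 12.765 Mbps.

12.8 Mbps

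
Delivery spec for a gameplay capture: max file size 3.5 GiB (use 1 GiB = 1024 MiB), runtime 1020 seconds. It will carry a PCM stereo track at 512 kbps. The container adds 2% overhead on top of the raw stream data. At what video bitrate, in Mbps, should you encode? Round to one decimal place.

Budget: 3.5 GiB = 30064.8 Mb.
Stream payload after overhead: 30064.8 / 1.02 = 29475.3 Mb.
Total bitrate budget: 29475.3 Mb / 1020 s = 28.897 Mbps.
Audio: 512 kbps = 0.512 Mbps.
Video: 28.897 − 0.512 = 28.385 Mbps.

28.4 Mbps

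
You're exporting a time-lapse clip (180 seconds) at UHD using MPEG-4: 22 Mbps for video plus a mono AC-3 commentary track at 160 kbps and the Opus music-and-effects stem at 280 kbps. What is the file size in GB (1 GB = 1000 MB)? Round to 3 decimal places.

Audio total: 160 + 280 = 440 kbps = 0.440 Mbps.
Total bitrate: 22 + 0.440 = 22.440 Mbps.
Stream data: 22.440 Mbps × 180 s = 4039.2 Mb.
4,039 Mb ÷ 8 = 504.9 MB → 0.5049 GB.

0.505 GB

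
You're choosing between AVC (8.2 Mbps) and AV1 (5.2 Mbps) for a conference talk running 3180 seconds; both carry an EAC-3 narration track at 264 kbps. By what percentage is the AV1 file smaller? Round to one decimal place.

Audio: 264 kbps = 0.264 Mbps.
AVC: 8.464 Mbps × 3180 s = 26915.5 Mb = 3.133 GiB.
AV1: 5.464 Mbps × 3180 s = 17375.5 Mb = 2.023 GiB.
Reduction: (1 − 2.023/3.133) × 100 = 35.44%.

35.4%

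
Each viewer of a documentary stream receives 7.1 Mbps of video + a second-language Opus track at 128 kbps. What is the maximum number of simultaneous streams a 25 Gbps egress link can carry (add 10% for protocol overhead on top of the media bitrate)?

Audio: 128 kbps = 0.128 Mbps.
Per-viewer media rate: 7.228 Mbps.
On the wire with 10% overhead: 7.951 Mbps.
25 Gbps = 25,000 Mbps; 25,000 / 7.951 = 3144.34 → 3144 viewers.

3144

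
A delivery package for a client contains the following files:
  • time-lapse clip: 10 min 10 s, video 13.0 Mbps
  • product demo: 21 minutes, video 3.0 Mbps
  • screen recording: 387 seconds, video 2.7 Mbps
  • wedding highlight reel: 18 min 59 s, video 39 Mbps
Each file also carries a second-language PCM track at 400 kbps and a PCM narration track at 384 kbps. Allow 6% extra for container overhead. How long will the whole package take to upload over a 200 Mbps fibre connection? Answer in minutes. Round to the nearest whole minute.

5 minutes

Audio total: 400 + 384 = 784 kbps = 0.784 Mbps.
time-lapse clip: 13.784 Mbps × 610 s × 1.06 = 8912.7 Mb
product demo: 3.784 Mbps × 1260 s × 1.06 = 5053.9 Mb
screen recording: 3.484 Mbps × 387 s × 1.06 = 1429.2 Mb
wedding highlight reel: 39.784 Mbps × 1139 s × 1.06 = 48032.8 Mb
Total: 63428.7 Mb = 7928.6 MB.
At 200 Mbps: 63428.7 / 200 = 317 s ≈ 5.29 minutes.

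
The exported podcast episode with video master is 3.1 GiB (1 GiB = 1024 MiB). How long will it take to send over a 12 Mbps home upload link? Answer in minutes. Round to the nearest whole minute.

File: 3.1 GiB = 26628.8 Mb.
At 12 Mbps: 26628.8 / 12 = 2219.1 s ≈ 37 minutes.

37 minutes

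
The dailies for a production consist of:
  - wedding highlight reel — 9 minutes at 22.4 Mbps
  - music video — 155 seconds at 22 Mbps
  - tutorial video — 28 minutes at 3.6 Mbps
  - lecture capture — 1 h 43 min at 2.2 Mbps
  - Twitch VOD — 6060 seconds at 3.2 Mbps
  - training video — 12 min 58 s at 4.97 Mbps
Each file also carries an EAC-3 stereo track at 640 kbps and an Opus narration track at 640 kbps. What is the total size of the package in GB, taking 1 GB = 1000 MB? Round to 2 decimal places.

9.76 GB

Audio total: 640 + 640 = 1280 kbps = 1.280 Mbps.
wedding highlight reel: 23.680 Mbps × 540 s = 12787.2 Mb
music video: 23.280 Mbps × 155 s = 3608.4 Mb
tutorial video: 4.880 Mbps × 1680 s = 8198.4 Mb
lecture capture: 3.480 Mbps × 6180 s = 21506.4 Mb
Twitch VOD: 4.480 Mbps × 6060 s = 27148.8 Mb
training video: 6.250 Mbps × 778 s = 4862.5 Mb
Total: 78111.7 Mb = 9764.0 MB.
= 9.764 GB.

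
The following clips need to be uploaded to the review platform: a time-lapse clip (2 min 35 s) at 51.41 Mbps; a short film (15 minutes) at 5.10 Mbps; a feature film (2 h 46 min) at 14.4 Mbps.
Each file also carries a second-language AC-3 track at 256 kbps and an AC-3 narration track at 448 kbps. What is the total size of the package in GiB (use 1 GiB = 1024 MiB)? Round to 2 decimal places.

19.06 GiB

Audio total: 256 + 448 = 704 kbps = 0.704 Mbps.
time-lapse clip: 52.114 Mbps × 155 s = 8077.7 Mb
short film: 5.804 Mbps × 900 s = 5223.6 Mb
feature film: 15.104 Mbps × 9960 s = 150435.8 Mb
Total: 163737.1 Mb = 20467.1 MB.
= 19.06 GiB.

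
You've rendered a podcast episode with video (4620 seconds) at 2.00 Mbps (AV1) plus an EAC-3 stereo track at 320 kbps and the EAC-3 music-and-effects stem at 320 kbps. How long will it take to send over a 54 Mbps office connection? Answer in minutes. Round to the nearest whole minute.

4 minutes

Audio total: 320 + 320 = 640 kbps = 0.640 Mbps.
Total bitrate: 2.640 Mbps.
File: 2.640 Mbps × 4620 s = 12196.8 Mb.
At 54 Mbps: 12196.8 / 54 = 225.9 s ≈ 3.76 minutes.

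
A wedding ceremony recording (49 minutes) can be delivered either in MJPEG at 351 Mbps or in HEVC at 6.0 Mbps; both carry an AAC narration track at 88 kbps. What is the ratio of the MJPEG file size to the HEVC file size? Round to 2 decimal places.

49 min = 2940 s
Audio: 88 kbps = 0.088 Mbps.
MJPEG: 351.088 Mbps × 2940 s = 1032198.7 Mb = 120.164 GiB.
HEVC: 6.088 Mbps × 2940 s = 17898.7 Mb = 2.084 GiB.
Ratio: 120.164 / 2.084 = 57.669.

57.67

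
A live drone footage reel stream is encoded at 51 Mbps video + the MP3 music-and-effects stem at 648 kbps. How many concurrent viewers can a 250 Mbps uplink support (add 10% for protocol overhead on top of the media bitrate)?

4

Audio: 648 kbps = 0.648 Mbps.
Per-viewer media rate: 51.648 Mbps.
On the wire with 10% overhead: 56.813 Mbps.
250 Mbps = 250.0 Mbps; 250.0 / 56.813 = 4.40 → 4 viewers.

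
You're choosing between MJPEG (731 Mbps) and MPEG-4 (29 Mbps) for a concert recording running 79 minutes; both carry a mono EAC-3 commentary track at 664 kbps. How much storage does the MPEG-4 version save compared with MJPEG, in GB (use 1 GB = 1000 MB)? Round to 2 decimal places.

415.94 GB

79 min = 4740 s
Audio: 664 kbps = 0.664 Mbps.
MJPEG: 731.664 Mbps × 4740 s = 3468087.4 Mb = 433.511 GB.
MPEG-4: 29.664 Mbps × 4740 s = 140607.4 Mb = 17.576 GB.
Saving: 433.511 − 17.576 = 415.935 GB.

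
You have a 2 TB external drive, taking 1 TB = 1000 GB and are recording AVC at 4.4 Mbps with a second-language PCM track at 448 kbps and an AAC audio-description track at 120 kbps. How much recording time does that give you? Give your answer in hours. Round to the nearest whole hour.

Audio total: 448 + 120 = 568 kbps = 0.568 Mbps.
Total bitrate: 4.4 + 0.568 = 4.968 Mbps.
Capacity: 2 TB = 16,000,000 Mb.
Recording time: 16,000,000 / 4.968 = 3,220,612 s ≈ 895 hours.

895 hours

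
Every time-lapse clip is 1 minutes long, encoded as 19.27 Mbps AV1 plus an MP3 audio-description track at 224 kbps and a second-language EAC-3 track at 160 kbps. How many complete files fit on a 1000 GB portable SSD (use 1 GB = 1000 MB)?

6784

Audio total: 224 + 160 = 384 kbps = 0.384 Mbps.
Total bitrate: 19.654 Mbps.
Per item: 19.654 Mbps × 60 s = 1,179 Mb = 147.4 MB.
Capacity: 1000 GB = 8,000,000 Mb; 6784.03 items → 6784 complete.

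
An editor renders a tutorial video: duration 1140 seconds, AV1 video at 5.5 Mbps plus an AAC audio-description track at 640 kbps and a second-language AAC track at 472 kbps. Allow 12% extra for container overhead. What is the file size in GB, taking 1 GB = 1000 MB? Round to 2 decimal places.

1.06 GB

Audio total: 640 + 472 = 1112 kbps = 1.112 Mbps.
Total bitrate: 5.5 + 1.112 = 6.612 Mbps.
Stream data: 6.612 Mbps × 1140 s = 7537.7 Mb.
With 12% container overhead: ×1.12.
8,442 Mb ÷ 8 = 1,055 MB → 1.055 GB.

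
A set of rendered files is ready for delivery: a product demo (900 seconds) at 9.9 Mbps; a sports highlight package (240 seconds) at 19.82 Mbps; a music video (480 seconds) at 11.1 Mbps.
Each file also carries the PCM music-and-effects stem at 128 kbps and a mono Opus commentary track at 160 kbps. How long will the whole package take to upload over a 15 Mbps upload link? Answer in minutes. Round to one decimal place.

21.6 minutes

Audio total: 128 + 160 = 288 kbps = 0.288 Mbps.
product demo: 10.188 Mbps × 900 s = 9169.2 Mb
sports highlight package: 20.108 Mbps × 240 s = 4825.9 Mb
music video: 11.388 Mbps × 480 s = 5466.2 Mb
Total: 19461.4 Mb = 2432.7 MB.
At 15 Mbps: 19461.4 / 15 = 1297 s ≈ 21.6 minutes.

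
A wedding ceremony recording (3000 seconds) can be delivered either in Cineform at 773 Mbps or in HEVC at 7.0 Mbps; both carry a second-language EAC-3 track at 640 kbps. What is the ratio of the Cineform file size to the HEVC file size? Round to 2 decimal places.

101.26

Audio: 640 kbps = 0.640 Mbps.
Cineform: 773.640 Mbps × 3000 s = 2320920.0 Mb = 290.115 GB.
HEVC: 7.640 Mbps × 3000 s = 22920.0 Mb = 2.865 GB.
Ratio: 290.115 / 2.865 = 101.262.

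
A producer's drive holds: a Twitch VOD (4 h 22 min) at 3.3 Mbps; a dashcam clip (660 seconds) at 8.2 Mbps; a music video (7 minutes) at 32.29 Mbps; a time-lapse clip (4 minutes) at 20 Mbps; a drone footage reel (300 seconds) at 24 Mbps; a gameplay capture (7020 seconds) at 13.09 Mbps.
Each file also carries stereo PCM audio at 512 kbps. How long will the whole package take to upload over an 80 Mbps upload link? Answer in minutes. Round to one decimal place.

39.0 minutes

Audio: 512 kbps = 0.512 Mbps.
Twitch VOD: 3.812 Mbps × 15720 s = 59924.6 Mb
dashcam clip: 8.712 Mbps × 660 s = 5749.9 Mb
music video: 32.802 Mbps × 420 s = 13776.8 Mb
time-lapse clip: 20.512 Mbps × 240 s = 4922.9 Mb
drone footage reel: 24.512 Mbps × 300 s = 7353.6 Mb
gameplay capture: 13.602 Mbps × 7020 s = 95486.0 Mb
Total: 187213.9 Mb = 23401.7 MB.
At 80 Mbps: 187213.9 / 80 = 2340 s ≈ 39 minutes.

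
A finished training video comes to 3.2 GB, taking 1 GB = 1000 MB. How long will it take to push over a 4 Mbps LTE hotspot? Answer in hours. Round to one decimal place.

File: 3.2 GB = 25600.0 Mb.
At 4 Mbps: 25600.0 / 4 = 6400.0 s ≈ 1.78 hours.

1.8 hours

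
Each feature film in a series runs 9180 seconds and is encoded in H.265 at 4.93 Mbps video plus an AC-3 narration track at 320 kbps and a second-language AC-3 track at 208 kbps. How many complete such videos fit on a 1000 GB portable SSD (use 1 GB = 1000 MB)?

Audio total: 320 + 208 = 528 kbps = 0.528 Mbps.
Total bitrate: 5.458 Mbps.
Per item: 5.458 Mbps × 9180 s = 50,104 Mb = 6,263 MB.
Capacity: 1000 GB = 8,000,000 Mb; 159.67 items → 159 complete.

159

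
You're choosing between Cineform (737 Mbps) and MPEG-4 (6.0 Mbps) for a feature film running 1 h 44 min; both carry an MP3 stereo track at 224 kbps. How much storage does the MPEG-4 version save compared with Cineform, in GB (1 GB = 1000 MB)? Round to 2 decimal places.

570.18 GB

1 h 44 min = 104 min = 6240 s
Audio: 224 kbps = 0.224 Mbps.
Cineform: 737.224 Mbps × 6240 s = 4600277.8 Mb = 575.035 GB.
MPEG-4: 6.224 Mbps × 6240 s = 38837.8 Mb = 4.855 GB.
Saving: 575.035 − 4.855 = 570.180 GB.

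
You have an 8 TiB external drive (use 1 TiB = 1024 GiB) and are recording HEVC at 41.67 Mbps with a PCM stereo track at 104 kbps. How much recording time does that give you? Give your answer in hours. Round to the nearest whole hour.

468 hours

Audio: 104 kbps = 0.104 Mbps.
Total bitrate: 41.67 + 0.104 = 41.774 Mbps.
Capacity: 8 TiB = 70,368,744 Mb.
Recording time: 70,368,744 / 41.774 = 1,684,511 s ≈ 468 hours.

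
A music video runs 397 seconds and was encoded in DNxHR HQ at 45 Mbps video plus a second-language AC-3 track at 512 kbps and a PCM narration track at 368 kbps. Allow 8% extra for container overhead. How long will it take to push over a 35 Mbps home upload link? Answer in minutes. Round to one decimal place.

9.4 minutes

Audio total: 512 + 368 = 880 kbps = 0.880 Mbps.
Total bitrate: 45.880 Mbps.
File: 45.880 Mbps × 397 s = 18214.4 Mb.
With 8% container overhead: ×1.08. → 19671.5 Mb.
At 35 Mbps: 19671.5 / 35 = 562.0 s ≈ 9.37 minutes.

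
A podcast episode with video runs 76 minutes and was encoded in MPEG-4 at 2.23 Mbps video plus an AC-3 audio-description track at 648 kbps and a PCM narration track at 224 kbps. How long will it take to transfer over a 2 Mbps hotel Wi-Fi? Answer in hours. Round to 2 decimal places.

76 min = 4560 s
Audio total: 648 + 224 = 872 kbps = 0.872 Mbps.
Total bitrate: 3.102 Mbps.
File: 3.102 Mbps × 4560 s = 14145.1 Mb.
At 2 Mbps: 14145.1 / 2 = 7072.6 s ≈ 1.96 hours.

1.96 hours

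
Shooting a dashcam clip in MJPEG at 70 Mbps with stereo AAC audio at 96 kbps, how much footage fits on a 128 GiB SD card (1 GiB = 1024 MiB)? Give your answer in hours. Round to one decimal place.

4.4 hours

Audio: 96 kbps = 0.096 Mbps.
Total bitrate: 70 + 0.096 = 70.096 Mbps.
Capacity: 128 GiB = 1,099,512 Mb.
Recording time: 1,099,512 / 70.096 = 15,686 s ≈ 4.36 hours.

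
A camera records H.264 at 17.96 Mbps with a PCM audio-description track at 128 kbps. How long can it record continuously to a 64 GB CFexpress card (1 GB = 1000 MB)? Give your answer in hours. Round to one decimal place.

7.9 hours

Audio: 128 kbps = 0.128 Mbps.
Total bitrate: 17.96 + 0.128 = 18.088 Mbps.
Capacity: 64 GB = 512,000 Mb.
Recording time: 512,000 / 18.088 = 28,306 s ≈ 7.86 hours.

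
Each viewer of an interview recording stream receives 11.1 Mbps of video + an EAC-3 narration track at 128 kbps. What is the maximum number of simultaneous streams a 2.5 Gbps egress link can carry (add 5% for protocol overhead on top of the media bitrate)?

212

Audio: 128 kbps = 0.128 Mbps.
Per-viewer media rate: 11.228 Mbps.
On the wire with 5% overhead: 11.789 Mbps.
2.5 Gbps = 2,500 Mbps; 2,500 / 11.789 = 212.05 → 212 viewers.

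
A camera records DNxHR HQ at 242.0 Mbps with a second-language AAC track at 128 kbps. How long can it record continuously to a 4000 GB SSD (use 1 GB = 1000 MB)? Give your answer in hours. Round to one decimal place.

36.7 hours

Audio: 128 kbps = 0.128 Mbps.
Total bitrate: 242.0 + 0.128 = 242.128 Mbps.
Capacity: 4000 GB = 32,000,000 Mb.
Recording time: 32,000,000 / 242.128 = 132,162 s ≈ 36.7 hours.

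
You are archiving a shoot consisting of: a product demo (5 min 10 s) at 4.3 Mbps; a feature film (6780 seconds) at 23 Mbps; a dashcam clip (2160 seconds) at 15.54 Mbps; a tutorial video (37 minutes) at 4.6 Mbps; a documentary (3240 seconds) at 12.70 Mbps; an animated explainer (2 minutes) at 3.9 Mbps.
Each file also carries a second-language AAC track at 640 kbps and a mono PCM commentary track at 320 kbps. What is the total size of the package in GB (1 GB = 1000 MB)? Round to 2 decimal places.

32.11 GB

Audio total: 640 + 320 = 960 kbps = 0.960 Mbps.
product demo: 5.260 Mbps × 310 s = 1630.6 Mb
feature film: 23.960 Mbps × 6780 s = 162448.8 Mb
dashcam clip: 16.500 Mbps × 2160 s = 35640.0 Mb
tutorial video: 5.560 Mbps × 2220 s = 12343.2 Mb
documentary: 13.660 Mbps × 3240 s = 44258.4 Mb
animated explainer: 4.860 Mbps × 120 s = 583.2 Mb
Total: 256904.2 Mb = 32113.0 MB.
= 32.11 GB.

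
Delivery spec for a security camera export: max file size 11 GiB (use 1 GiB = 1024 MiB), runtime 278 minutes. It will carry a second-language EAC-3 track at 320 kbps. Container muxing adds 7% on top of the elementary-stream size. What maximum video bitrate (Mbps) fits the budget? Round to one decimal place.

Budget: 11 GiB = 94489.3 Mb.
Stream payload after overhead: 94489.3 / 1.07 = 88307.7 Mb.
278 min = 16680 s
Total bitrate budget: 88307.7 Mb / 16680 s = 5.294 Mbps.
Audio: 320 kbps = 0.320 Mbps.
Video: 5.294 − 0.320 = 4.974 Mbps.

5.0 Mbps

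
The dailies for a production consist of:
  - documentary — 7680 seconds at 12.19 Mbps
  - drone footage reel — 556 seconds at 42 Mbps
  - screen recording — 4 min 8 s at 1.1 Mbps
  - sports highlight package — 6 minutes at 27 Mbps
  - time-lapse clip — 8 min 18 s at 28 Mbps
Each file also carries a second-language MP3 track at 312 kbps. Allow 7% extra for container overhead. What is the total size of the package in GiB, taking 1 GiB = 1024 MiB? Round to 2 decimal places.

17.92 GiB

Audio: 312 kbps = 0.312 Mbps.
documentary: 12.502 Mbps × 7680 s × 1.07 = 102736.4 Mb
drone footage reel: 42.312 Mbps × 556 s × 1.07 = 25172.3 Mb
screen recording: 1.412 Mbps × 248 s × 1.07 = 374.7 Mb
sports highlight package: 27.312 Mbps × 360 s × 1.07 = 10520.6 Mb
time-lapse clip: 28.312 Mbps × 498 s × 1.07 = 15086.3 Mb
Total: 153890.3 Mb = 19236.3 MB.
= 17.92 GiB.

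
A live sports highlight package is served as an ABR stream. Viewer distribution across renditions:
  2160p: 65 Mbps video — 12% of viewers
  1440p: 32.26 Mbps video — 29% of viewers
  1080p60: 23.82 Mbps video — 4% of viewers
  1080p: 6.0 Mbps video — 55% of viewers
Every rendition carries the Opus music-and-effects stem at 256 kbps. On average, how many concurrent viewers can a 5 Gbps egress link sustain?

230

Audio: 256 kbps = 0.256 Mbps.
Average per-viewer bitrate: 0.12×65.256 + 0.29×32.516 + 0.04×24.076 + 0.55×6.256 = 21.664 Mbps.
5 Gbps = 5,000 Mbps; 5,000 / 21.664 = 230.80 → 230.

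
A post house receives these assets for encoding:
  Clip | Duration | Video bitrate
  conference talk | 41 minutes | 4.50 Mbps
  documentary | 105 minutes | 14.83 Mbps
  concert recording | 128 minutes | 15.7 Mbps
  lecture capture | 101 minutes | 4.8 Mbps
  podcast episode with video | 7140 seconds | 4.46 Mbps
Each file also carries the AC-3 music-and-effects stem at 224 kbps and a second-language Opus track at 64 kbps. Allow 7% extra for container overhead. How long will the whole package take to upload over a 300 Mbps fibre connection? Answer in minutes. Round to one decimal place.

17.5 minutes

Audio total: 224 + 64 = 288 kbps = 0.288 Mbps.
conference talk: 4.788 Mbps × 2460 s × 1.07 = 12603.0 Mb
documentary: 15.118 Mbps × 6300 s × 1.07 = 101910.4 Mb
concert recording: 15.988 Mbps × 7680 s × 1.07 = 131383.0 Mb
lecture capture: 5.088 Mbps × 6060 s × 1.07 = 32991.6 Mb
podcast episode with video: 4.748 Mbps × 7140 s × 1.07 = 36273.8 Mb
Total: 315161.8 Mb = 39395.2 MB.
At 300 Mbps: 315161.8 / 300 = 1051 s ≈ 17.5 minutes.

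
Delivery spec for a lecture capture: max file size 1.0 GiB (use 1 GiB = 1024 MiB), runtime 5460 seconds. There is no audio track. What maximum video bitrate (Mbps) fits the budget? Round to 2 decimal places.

Budget: 1.0 GiB = 8589.9 Mb.
Total bitrate budget: 8589.9 Mb / 5460 s = 1.573 Mbps.

1.57 Mbps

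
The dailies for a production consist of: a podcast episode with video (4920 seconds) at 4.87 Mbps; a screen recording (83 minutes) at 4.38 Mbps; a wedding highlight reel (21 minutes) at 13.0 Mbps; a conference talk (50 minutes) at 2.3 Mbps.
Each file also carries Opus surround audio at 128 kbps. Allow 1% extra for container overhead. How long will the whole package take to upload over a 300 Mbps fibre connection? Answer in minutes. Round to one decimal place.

Audio: 128 kbps = 0.128 Mbps.
podcast episode with video: 4.998 Mbps × 4920 s × 1.01 = 24836.1 Mb
screen recording: 4.508 Mbps × 4980 s × 1.01 = 22674.3 Mb
wedding highlight reel: 13.128 Mbps × 1260 s × 1.01 = 16706.7 Mb
conference talk: 2.428 Mbps × 3000 s × 1.01 = 7356.8 Mb
Total: 71573.9 Mb = 8946.7 MB.
At 300 Mbps: 71573.9 / 300 = 239 s ≈ 3.98 minutes.

4.0 minutes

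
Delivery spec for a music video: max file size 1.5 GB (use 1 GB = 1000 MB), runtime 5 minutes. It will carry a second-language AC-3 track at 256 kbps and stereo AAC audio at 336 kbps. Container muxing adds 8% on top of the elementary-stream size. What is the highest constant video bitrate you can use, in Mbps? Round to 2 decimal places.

36.45 Mbps

Budget: 1.5 GB = 12000.0 Mb.
Stream payload after overhead: 12000.0 / 1.08 = 11111.1 Mb.
5 min = 300 s
Total bitrate budget: 11111.1 Mb / 300 s = 37.037 Mbps.
Audio total: 256 + 336 = 592 kbps = 0.592 Mbps.
Video: 37.037 − 0.592 = 36.445 Mbps.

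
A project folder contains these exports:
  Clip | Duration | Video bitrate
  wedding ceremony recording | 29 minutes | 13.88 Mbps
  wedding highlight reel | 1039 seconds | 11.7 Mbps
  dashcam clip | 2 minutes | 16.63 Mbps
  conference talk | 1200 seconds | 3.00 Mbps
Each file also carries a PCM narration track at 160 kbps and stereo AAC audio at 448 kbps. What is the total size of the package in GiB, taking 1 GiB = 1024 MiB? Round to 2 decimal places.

Audio total: 160 + 448 = 608 kbps = 0.608 Mbps.
wedding ceremony recording: 14.488 Mbps × 1740 s = 25209.1 Mb
wedding highlight reel: 12.308 Mbps × 1039 s = 12788.0 Mb
dashcam clip: 17.238 Mbps × 120 s = 2068.6 Mb
conference talk: 3.608 Mbps × 1200 s = 4329.6 Mb
Total: 44395.3 Mb = 5549.4 MB.
= 5.168 GiB.

5.17 GiB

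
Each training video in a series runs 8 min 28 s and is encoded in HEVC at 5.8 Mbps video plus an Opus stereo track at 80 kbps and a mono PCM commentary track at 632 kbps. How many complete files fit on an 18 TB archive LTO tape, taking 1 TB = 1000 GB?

43529

8 min 28 s = 508 s
Audio total: 80 + 632 = 712 kbps = 0.712 Mbps.
Total bitrate: 6.512 Mbps.
Per item: 6.512 Mbps × 508 s = 3,308 Mb = 413.5 MB.
Capacity: 18 TB = 144,000,000 Mb; 43529.57 items → 43529 complete.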